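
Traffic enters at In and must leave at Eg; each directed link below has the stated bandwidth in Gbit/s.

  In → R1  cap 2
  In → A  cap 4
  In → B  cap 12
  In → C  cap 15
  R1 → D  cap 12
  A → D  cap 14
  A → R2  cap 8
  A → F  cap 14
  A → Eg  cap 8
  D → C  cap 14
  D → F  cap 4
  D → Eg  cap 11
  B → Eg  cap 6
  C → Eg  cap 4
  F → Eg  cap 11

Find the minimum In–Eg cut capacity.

16

Augment In→A→Eg: bottleneck 4, flow now 4.
Augment In→B→Eg: bottleneck 6, flow now 10.
Augment In→C→Eg: bottleneck 4, flow now 14.
Augment In→R1→D→Eg: bottleneck 2, flow now 16.
No augmenting path remains; maximum flow = 16.
By max-flow min-cut, the minimum cut capacity equals the max flow.
In the residual graph, reachable from In: {In, B, C}.
Min-cut edges: In→R1 (2), In→A (4), B→Eg (6), C→Eg (4); capacity 2 + 4 + 6 + 4 = 16.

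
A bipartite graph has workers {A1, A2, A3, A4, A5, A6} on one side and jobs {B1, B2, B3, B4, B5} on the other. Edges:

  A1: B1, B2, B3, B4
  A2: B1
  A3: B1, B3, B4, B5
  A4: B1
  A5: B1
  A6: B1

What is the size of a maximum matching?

3

Unit-capacity flow: source→left, listed edges, right→sink; max matching = max flow.
Augmenting path A1→B1 (+1); matched 1.
Augmenting path A3→B3 (+1); matched 2.
Augmenting path A2→B1→A1→B2 (+1); matched 3.
No augmenting path remains; maximum matching = 3.
König certificate: {A1, A3, B1} is a vertex cover of size 3 (every listed pair touches it), so no matching can be larger.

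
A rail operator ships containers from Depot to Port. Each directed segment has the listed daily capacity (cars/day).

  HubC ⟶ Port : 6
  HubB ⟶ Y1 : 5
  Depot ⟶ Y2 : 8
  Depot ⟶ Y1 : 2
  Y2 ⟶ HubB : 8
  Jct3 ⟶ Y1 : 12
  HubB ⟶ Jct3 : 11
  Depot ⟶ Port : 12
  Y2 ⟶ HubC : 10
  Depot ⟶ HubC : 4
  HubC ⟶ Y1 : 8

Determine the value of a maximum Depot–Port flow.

18

Augment Depot→Port: bottleneck 12, flow now 12.
Augment Depot→HubC→Port: bottleneck 4, flow now 16.
Augment Depot→Y2→HubC→Port: bottleneck 2, flow now 18.
No augmenting path remains; maximum flow = 18.
In the residual graph, reachable from Depot: {Depot, Y2, HubC, HubB, Jct3, Y1}.
Min-cut edges: Depot→Port (12), HubC→Port (6); capacity 12 + 6 = 18.
This cut is saturated, so no flow can exceed 18.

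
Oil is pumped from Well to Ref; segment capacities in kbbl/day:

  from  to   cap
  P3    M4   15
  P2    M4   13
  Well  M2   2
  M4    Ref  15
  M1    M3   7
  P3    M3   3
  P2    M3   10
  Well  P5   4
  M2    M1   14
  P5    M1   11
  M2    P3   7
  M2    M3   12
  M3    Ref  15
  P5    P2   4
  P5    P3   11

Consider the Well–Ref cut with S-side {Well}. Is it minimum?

Yes — it is a minimum cut (capacity 6).

Given cut capacity: 4 + 2 = 6.
Augment Well→M2→M3→Ref: bottleneck 2, flow now 2.
Augment Well→P5→M1→M3→Ref: bottleneck 4, flow now 6.
No augmenting path remains; maximum flow = 6.
Cut capacity 6 equals the max flow, so it is a minimum cut.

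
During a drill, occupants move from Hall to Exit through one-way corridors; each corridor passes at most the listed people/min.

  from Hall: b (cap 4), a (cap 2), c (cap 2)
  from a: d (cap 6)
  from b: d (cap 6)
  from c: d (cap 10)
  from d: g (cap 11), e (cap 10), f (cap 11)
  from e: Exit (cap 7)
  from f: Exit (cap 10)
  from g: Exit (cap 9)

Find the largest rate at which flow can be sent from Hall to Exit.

Augment Hall→a→d→e→Exit: bottleneck 2, flow now 2.
Augment Hall→b→d→e→Exit: bottleneck 4, flow now 6.
Augment Hall→c→d→e→Exit: bottleneck 1, flow now 7.
Augment Hall→c→d→f→Exit: bottleneck 1, flow now 8.
No augmenting path remains; maximum flow = 8.
In the residual graph, reachable from Hall: {Hall}.
Min-cut edges: Hall→a (2), Hall→b (4), Hall→c (2); capacity 2 + 4 + 2 = 8.
This cut is saturated, so no flow can exceed 8.

8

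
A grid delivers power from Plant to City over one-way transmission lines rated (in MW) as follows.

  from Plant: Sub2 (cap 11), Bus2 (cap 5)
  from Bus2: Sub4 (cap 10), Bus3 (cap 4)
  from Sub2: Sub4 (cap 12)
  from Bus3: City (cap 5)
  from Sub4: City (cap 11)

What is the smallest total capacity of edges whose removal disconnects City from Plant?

Augment Plant→Bus2→Bus3→City: bottleneck 4, flow now 4.
Augment Plant→Bus2→Sub4→City: bottleneck 1, flow now 5.
Augment Plant→Sub2→Sub4→City: bottleneck 10, flow now 15.
No augmenting path remains; maximum flow = 15.
By max-flow min-cut, the minimum cut capacity equals the max flow.
In the residual graph, reachable from Plant: {Plant, Bus2, Sub2, Sub4}.
Min-cut edges: Bus2→Bus3 (4), Sub4→City (11); capacity 4 + 11 = 15.

15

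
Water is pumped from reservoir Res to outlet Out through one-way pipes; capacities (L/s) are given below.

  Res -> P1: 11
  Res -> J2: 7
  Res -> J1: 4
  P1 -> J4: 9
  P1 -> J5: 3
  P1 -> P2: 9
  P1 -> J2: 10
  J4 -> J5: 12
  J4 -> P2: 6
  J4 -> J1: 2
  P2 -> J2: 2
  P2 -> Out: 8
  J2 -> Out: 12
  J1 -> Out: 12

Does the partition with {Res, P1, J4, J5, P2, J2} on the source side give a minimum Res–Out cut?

No — its capacity is 26, but the minimum cut has capacity 22.

Given cut capacity: 4 + 2 + 8 + 12 = 26.
Augment Res→J2→Out: bottleneck 7, flow now 7.
Augment Res→J1→Out: bottleneck 4, flow now 11.
Augment Res→P1→P2→Out: bottleneck 8, flow now 19.
Augment Res→P1→J2→Out: bottleneck 3, flow now 22.
No augmenting path remains; maximum flow = 22.
In the residual graph, reachable from Res: {Res}.
Min-cut edges: Res→P1 (11), Res→J2 (7), Res→J1 (4); capacity 11 + 7 + 4 = 22.
Cut capacity 26 exceeds the max flow 22, so it is not minimum.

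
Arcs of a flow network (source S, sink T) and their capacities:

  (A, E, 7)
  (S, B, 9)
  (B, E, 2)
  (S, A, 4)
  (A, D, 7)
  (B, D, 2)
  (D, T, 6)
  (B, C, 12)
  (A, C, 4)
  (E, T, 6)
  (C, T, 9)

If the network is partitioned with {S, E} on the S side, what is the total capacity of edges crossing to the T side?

19

Edges leaving {S, E}: S→A (4), S→B (9), E→T (6).
Cut capacity = 4 + 9 + 6 = 19.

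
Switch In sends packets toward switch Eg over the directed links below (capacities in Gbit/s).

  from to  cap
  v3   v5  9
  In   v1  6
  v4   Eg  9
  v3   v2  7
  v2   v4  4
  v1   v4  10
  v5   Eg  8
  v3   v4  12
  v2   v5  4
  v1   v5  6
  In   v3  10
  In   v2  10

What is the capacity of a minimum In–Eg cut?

17

Augment In→v1→v4→Eg: bottleneck 6, flow now 6.
Augment In→v2→v4→Eg: bottleneck 3, flow now 9.
Augment In→v2→v5→Eg: bottleneck 4, flow now 13.
Augment In→v3→v5→Eg: bottleneck 4, flow now 17.
No augmenting path remains; maximum flow = 17.
By max-flow min-cut, the minimum cut capacity equals the max flow.
In the residual graph, reachable from In: {In, v1, v2, v3, v4, v5}.
Min-cut edges: v4→Eg (9), v5→Eg (8); capacity 9 + 8 = 17.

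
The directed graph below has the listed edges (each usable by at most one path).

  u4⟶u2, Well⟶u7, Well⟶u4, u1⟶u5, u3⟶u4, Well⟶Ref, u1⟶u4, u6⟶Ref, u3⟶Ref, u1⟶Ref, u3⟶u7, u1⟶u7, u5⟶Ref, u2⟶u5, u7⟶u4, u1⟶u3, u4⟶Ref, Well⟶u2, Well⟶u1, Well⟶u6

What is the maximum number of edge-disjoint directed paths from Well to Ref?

5

Assign every edge capacity 1; by Menger, the answer equals the max flow.
Path Well→Ref (+1); total 1.
Path Well→u1→Ref (+1); total 2.
Path Well→u4→Ref (+1); total 3.
Path Well→u6→Ref (+1); total 4.
Path Well→u2→u5→Ref (+1); total 5.
No residual Well→Ref path; max flow = 5.
Certifying cut of size 5: {Well→Ref, Well→u1, Well→u6, u2→u5, u4→Ref}.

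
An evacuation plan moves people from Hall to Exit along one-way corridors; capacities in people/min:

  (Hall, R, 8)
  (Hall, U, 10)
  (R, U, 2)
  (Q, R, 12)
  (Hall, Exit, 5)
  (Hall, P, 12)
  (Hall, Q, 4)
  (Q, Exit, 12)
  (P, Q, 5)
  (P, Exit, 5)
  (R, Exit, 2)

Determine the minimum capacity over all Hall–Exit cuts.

Augment Hall→Exit: bottleneck 5, flow now 5.
Augment Hall→P→Exit: bottleneck 5, flow now 10.
Augment Hall→Q→Exit: bottleneck 4, flow now 14.
Augment Hall→R→Exit: bottleneck 2, flow now 16.
Augment Hall→P→Q→Exit: bottleneck 5, flow now 21.
No augmenting path remains; maximum flow = 21.
By max-flow min-cut, the minimum cut capacity equals the max flow.
In the residual graph, reachable from Hall: {Hall, P, R, U}.
Min-cut edges: Hall→Q (4), Hall→Exit (5), P→Q (5), P→Exit (5), R→Exit (2); capacity 4 + 5 + 5 + 5 + 2 = 21.

21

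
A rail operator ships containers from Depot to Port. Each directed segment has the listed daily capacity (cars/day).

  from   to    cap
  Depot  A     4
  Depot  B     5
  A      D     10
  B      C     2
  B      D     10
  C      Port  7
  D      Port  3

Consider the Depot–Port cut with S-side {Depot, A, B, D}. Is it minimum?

Yes — it is a minimum cut (capacity 5).

Given cut capacity: 2 + 3 = 5.
Augment Depot→A→D→Port: bottleneck 3, flow now 3.
Augment Depot→B→C→Port: bottleneck 2, flow now 5.
No augmenting path remains; maximum flow = 5.
Cut capacity 5 equals the max flow, so it is a minimum cut.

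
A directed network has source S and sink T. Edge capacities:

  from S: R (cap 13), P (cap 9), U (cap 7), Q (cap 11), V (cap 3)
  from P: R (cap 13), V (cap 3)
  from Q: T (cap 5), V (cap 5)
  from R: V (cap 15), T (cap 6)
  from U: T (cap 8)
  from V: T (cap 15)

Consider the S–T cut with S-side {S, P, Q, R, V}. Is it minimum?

Given cut capacity: 7 + 5 + 6 + 15 = 33.
Augment S→Q→T: bottleneck 5, flow now 5.
Augment S→R→T: bottleneck 6, flow now 11.
Augment S→U→T: bottleneck 7, flow now 18.
Augment S→V→T: bottleneck 3, flow now 21.
Augment S→P→V→T: bottleneck 3, flow now 24.
Augment S→Q→V→T: bottleneck 5, flow now 29.
Augment S→R→V→T: bottleneck 4, flow now 33.
No augmenting path remains; maximum flow = 33.
Cut capacity 33 equals the max flow, so it is a minimum cut.

Yes — it is a minimum cut (capacity 33).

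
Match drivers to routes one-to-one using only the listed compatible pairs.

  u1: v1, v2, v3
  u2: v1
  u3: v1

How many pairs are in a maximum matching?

2

Unit-capacity flow: source→left, listed edges, right→sink; max matching = max flow.
Augmenting path u1→v1 (+1); matched 1.
Augmenting path u2→v1→u1→v2 (+1); matched 2.
No augmenting path remains; maximum matching = 2.
König certificate: {u1, v1} is a vertex cover of size 2 (every listed pair touches it), so no matching can be larger.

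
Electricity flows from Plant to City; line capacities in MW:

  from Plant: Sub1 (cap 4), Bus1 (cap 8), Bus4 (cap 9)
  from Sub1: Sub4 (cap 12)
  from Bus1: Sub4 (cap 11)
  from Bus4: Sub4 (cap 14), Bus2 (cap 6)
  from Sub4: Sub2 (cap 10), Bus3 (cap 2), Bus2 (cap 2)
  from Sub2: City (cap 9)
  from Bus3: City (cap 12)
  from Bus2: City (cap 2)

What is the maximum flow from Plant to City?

13

Augment Plant→Bus4→Bus2→City: bottleneck 2, flow now 2.
Augment Plant→Sub1→Sub4→Sub2→City: bottleneck 4, flow now 6.
Augment Plant→Bus1→Sub4→Sub2→City: bottleneck 5, flow now 11.
Augment Plant→Bus1→Sub4→Bus3→City: bottleneck 2, flow now 13.
No augmenting path remains; maximum flow = 13.
In the residual graph, reachable from Plant: {Plant, Sub1, Bus1, Bus4, Sub4, Sub2, Bus2}.
Min-cut edges: Sub4→Bus3 (2), Sub2→City (9), Bus2→City (2); capacity 2 + 9 + 2 = 13.
This cut is saturated, so no flow can exceed 13.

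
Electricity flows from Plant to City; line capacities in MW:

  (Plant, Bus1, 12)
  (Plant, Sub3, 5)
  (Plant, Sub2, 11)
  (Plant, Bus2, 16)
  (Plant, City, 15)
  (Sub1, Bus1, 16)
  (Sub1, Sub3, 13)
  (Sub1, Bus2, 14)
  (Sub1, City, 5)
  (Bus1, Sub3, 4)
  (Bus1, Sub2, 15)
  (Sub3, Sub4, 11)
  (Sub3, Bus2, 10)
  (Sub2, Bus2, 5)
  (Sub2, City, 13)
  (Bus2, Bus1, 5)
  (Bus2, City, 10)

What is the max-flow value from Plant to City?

38

Augment Plant→City: bottleneck 15, flow now 15.
Augment Plant→Sub2→City: bottleneck 11, flow now 26.
Augment Plant→Bus2→City: bottleneck 10, flow now 36.
Augment Plant→Bus1→Sub2→City: bottleneck 2, flow now 38.
No augmenting path remains; maximum flow = 38.
In the residual graph, reachable from Plant: {Plant, Bus1, Sub3, Sub2, Sub4, Bus2}.
Min-cut edges: Plant→City (15), Sub2→City (13), Bus2→City (10); capacity 15 + 13 + 10 = 38.
This cut is saturated, so no flow can exceed 38.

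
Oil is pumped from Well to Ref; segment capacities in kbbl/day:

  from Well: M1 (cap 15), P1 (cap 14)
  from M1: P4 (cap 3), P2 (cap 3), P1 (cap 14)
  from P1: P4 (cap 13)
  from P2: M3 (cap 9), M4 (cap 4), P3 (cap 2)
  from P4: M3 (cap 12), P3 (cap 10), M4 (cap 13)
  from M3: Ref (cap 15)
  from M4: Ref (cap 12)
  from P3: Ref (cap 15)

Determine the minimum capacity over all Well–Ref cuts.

19

Augment Well→M1→P2→M3→Ref: bottleneck 3, flow now 3.
Augment Well→M1→P4→M3→Ref: bottleneck 3, flow now 6.
Augment Well→P1→P4→M3→Ref: bottleneck 9, flow now 15.
Augment Well→P1→P4→M4→Ref: bottleneck 4, flow now 19.
No augmenting path remains; maximum flow = 19.
By max-flow min-cut, the minimum cut capacity equals the max flow.
In the residual graph, reachable from Well: {Well, M1, P1}.
Min-cut edges: M1→P2 (3), M1→P4 (3), P1→P4 (13); capacity 3 + 3 + 13 = 19.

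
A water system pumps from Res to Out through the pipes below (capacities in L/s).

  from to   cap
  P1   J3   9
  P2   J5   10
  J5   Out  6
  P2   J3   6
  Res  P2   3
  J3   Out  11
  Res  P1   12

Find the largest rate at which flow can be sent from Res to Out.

Augment Res→P2→J3→Out: bottleneck 3, flow now 3.
Augment Res→P1→J3→Out: bottleneck 8, flow now 11.
Augment Res→P1→J3→P2→J5→Out: bottleneck 1, flow now 12. (uses reverse residual edge)
No augmenting path remains; maximum flow = 12.
In the residual graph, reachable from Res: {Res, P1}.
Min-cut edges: Res→P2 (3), P1→J3 (9); capacity 3 + 9 = 12.
This cut is saturated, so no flow can exceed 12.

12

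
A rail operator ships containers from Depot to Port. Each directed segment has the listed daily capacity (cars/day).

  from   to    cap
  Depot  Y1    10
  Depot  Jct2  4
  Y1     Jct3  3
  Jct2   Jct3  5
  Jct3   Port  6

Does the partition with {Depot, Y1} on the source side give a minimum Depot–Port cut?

No — its capacity is 7, but the minimum cut has capacity 6.

Given cut capacity: 4 + 3 = 7.
Augment Depot→Y1→Jct3→Port: bottleneck 3, flow now 3.
Augment Depot→Jct2→Jct3→Port: bottleneck 3, flow now 6.
No augmenting path remains; maximum flow = 6.
In the residual graph, reachable from Depot: {Depot, Y1, Jct2, Jct3}.
Min-cut edges: Jct3→Port (6); capacity 6 = 6.
Cut capacity 7 exceeds the max flow 6, so it is not minimum.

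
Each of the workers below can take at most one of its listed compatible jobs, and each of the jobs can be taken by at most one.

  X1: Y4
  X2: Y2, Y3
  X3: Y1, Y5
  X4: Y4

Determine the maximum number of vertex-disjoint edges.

Unit-capacity flow: source→left, listed edges, right→sink; max matching = max flow.
Augmenting path X1→Y4 (+1); matched 1.
Augmenting path X2→Y2 (+1); matched 2.
Augmenting path X3→Y1 (+1); matched 3.
No augmenting path remains; maximum matching = 3.
König certificate: {X2, X3, Y4} is a vertex cover of size 3 (every listed pair touches it), so no matching can be larger.

3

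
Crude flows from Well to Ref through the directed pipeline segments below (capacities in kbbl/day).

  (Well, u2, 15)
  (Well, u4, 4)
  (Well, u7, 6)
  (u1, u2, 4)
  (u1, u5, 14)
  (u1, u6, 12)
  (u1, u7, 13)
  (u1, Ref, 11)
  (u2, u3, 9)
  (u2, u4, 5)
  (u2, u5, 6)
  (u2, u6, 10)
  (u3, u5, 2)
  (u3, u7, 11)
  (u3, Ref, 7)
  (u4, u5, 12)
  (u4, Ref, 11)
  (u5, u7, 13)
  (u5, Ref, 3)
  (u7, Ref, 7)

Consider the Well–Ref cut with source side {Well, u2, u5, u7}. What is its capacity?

38

Edges leaving {Well, u2, u5, u7}: Well→u4 (4), u2→u3 (9), u2→u4 (5), u2→u6 (10), u5→Ref (3), u7→Ref (7).
Cut capacity = 4 + 9 + 5 + 10 + 3 + 7 = 38.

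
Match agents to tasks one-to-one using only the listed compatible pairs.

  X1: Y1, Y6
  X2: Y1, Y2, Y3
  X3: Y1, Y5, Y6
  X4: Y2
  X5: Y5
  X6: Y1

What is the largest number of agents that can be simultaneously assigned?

5

Unit-capacity flow: source→left, listed edges, right→sink; max matching = max flow.
Augmenting path X1→Y1 (+1); matched 1.
Augmenting path X2→Y2 (+1); matched 2.
Augmenting path X3→Y5 (+1); matched 3.
Augmenting path X4→Y2→X2→Y3 (+1); matched 4.
Augmenting path X5→Y5→X3→Y6 (+1); matched 5.
No augmenting path remains; maximum matching = 5.
König certificate: {X2, X4, Y1, Y5, Y6} is a vertex cover of size 5 (every listed pair touches it), so no matching can be larger.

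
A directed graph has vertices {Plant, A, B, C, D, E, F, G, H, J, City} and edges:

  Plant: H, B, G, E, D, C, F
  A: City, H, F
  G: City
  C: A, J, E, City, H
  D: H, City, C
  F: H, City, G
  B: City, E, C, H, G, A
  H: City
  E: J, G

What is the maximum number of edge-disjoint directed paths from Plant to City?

6

Assign every edge capacity 1; by Menger, the answer equals the max flow.
Path Plant→B→City (+1); total 1.
Path Plant→C→City (+1); total 2.
Path Plant→D→City (+1); total 3.
Path Plant→F→City (+1); total 4.
Path Plant→G→City (+1); total 5.
Path Plant→H→City (+1); total 6.
No residual Plant→City path; max flow = 6.
Certifying cut of size 6: {G→City, Plant→B, Plant→C, Plant→D, Plant→F, Plant→H}.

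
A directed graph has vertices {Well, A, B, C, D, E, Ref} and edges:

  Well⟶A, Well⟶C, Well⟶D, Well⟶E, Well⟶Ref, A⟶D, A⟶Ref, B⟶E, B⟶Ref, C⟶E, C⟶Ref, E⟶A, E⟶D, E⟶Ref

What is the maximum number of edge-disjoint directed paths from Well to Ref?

Assign every edge capacity 1; by Menger, the answer equals the max flow.
Path Well→Ref (+1); total 1.
Path Well→A→Ref (+1); total 2.
Path Well→C→Ref (+1); total 3.
Path Well→E→Ref (+1); total 4.
No residual Well→Ref path; max flow = 4.
Certifying cut of size 4: {Well→A, Well→C, Well→E, Well→Ref}.

4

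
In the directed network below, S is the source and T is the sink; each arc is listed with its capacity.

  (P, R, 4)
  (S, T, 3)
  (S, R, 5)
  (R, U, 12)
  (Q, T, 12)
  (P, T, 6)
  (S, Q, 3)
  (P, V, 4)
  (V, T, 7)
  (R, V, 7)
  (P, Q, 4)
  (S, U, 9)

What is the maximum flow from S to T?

Augment S→T: bottleneck 3, flow now 3.
Augment S→Q→T: bottleneck 3, flow now 6.
Augment S→R→V→T: bottleneck 5, flow now 11.
No augmenting path remains; maximum flow = 11.
In the residual graph, reachable from S: {S, U}.
Min-cut edges: S→Q (3), S→R (5), S→T (3); capacity 3 + 5 + 3 = 11.
This cut is saturated, so no flow can exceed 11.

11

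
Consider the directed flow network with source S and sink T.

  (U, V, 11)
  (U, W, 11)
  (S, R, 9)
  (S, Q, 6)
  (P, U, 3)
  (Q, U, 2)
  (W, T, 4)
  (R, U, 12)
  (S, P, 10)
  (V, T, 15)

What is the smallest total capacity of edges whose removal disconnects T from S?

14

Augment S→P→U→V→T: bottleneck 3, flow now 3.
Augment S→Q→U→V→T: bottleneck 2, flow now 5.
Augment S→R→U→V→T: bottleneck 6, flow now 11.
Augment S→R→U→W→T: bottleneck 3, flow now 14.
No augmenting path remains; maximum flow = 14.
By max-flow min-cut, the minimum cut capacity equals the max flow.
In the residual graph, reachable from S: {S, P, Q}.
Min-cut edges: S→R (9), P→U (3), Q→U (2); capacity 9 + 3 + 2 = 14.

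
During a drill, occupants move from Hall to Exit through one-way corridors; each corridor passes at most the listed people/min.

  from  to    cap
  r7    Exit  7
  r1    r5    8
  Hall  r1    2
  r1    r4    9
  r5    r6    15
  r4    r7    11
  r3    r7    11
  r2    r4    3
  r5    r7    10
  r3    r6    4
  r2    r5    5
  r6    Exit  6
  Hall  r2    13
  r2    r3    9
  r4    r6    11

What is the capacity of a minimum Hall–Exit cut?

13

Augment Hall→r1→r4→r6→Exit: bottleneck 2, flow now 2.
Augment Hall→r2→r3→r6→Exit: bottleneck 4, flow now 6.
Augment Hall→r2→r3→r7→Exit: bottleneck 5, flow now 11.
Augment Hall→r2→r4→r7→Exit: bottleneck 2, flow now 13.
No augmenting path remains; maximum flow = 13.
By max-flow min-cut, the minimum cut capacity equals the max flow.
In the residual graph, reachable from Hall: {Hall, r1, r2, r3, r4, r5, r6, r7}.
Min-cut edges: r6→Exit (6), r7→Exit (7); capacity 6 + 7 = 13.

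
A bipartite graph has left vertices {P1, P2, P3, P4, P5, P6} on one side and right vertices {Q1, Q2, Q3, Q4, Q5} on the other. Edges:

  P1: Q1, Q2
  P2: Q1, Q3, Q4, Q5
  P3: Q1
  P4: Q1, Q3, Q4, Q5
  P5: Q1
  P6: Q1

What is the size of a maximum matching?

4

Unit-capacity flow: source→left, listed edges, right→sink; max matching = max flow.
Augmenting path P1→Q1 (+1); matched 1.
Augmenting path P2→Q3 (+1); matched 2.
Augmenting path P4→Q4 (+1); matched 3.
Augmenting path P3→Q1→P1→Q2 (+1); matched 4.
No augmenting path remains; maximum matching = 4.
König certificate: {P1, P2, P4, Q1} is a vertex cover of size 4 (every listed pair touches it), so no matching can be larger.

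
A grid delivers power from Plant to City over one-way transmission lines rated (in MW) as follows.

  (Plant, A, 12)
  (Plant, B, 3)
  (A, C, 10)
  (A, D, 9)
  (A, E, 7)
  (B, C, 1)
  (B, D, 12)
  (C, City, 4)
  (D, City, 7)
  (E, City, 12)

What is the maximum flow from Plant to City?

Augment Plant→A→C→City: bottleneck 4, flow now 4.
Augment Plant→A→D→City: bottleneck 7, flow now 11.
Augment Plant→A→E→City: bottleneck 1, flow now 12.
Augment Plant→B→C→A→E→City: bottleneck 1, flow now 13. (uses reverse residual edge)
Augment Plant→B→D→A→E→City: bottleneck 2, flow now 15. (uses reverse residual edge)
No augmenting path remains; maximum flow = 15.
In the residual graph, reachable from Plant: {Plant}.
Min-cut edges: Plant→A (12), Plant→B (3); capacity 12 + 3 = 15.
This cut is saturated, so no flow can exceed 15.

15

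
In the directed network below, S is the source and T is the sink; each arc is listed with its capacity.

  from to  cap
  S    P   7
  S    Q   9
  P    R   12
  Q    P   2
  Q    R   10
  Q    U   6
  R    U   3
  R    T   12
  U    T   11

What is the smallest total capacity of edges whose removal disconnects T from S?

16

Augment S→P→R→T: bottleneck 7, flow now 7.
Augment S→Q→R→T: bottleneck 5, flow now 12.
Augment S→Q→U→T: bottleneck 4, flow now 16.
No augmenting path remains; maximum flow = 16.
By max-flow min-cut, the minimum cut capacity equals the max flow.
In the residual graph, reachable from S: {S}.
Min-cut edges: S→P (7), S→Q (9); capacity 7 + 9 = 16.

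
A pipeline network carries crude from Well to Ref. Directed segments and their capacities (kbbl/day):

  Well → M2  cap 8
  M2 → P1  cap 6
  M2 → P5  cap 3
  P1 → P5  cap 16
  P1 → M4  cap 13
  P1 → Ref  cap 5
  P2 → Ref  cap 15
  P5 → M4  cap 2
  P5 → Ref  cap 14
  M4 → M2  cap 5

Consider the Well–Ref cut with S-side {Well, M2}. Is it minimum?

No — its capacity is 9, but the minimum cut has capacity 8.

Given cut capacity: 6 + 3 = 9.
Augment Well→M2→P1→Ref: bottleneck 5, flow now 5.
Augment Well→M2→P5→Ref: bottleneck 3, flow now 8.
No augmenting path remains; maximum flow = 8.
In the residual graph, reachable from Well: {Well}.
Min-cut edges: Well→M2 (8); capacity 8 = 8.
Cut capacity 9 exceeds the max flow 8, so it is not minimum.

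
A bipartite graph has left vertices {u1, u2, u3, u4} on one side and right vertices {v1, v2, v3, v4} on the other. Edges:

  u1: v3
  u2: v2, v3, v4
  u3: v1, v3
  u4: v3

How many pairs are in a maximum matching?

Unit-capacity flow: source→left, listed edges, right→sink; max matching = max flow.
Augmenting path u1→v3 (+1); matched 1.
Augmenting path u2→v2 (+1); matched 2.
Augmenting path u3→v1 (+1); matched 3.
No augmenting path remains; maximum matching = 3.
König certificate: {u2, u3, v3} is a vertex cover of size 3 (every listed pair touches it), so no matching can be larger.

3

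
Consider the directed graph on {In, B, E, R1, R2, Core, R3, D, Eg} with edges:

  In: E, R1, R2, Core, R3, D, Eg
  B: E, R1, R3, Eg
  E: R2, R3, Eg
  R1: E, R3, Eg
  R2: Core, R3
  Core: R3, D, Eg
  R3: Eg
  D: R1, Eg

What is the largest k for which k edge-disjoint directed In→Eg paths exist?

6

Assign every edge capacity 1; by Menger, the answer equals the max flow.
Path In→Eg (+1); total 1.
Path In→E→Eg (+1); total 2.
Path In→R1→Eg (+1); total 3.
Path In→Core→Eg (+1); total 4.
Path In→R3→Eg (+1); total 5.
Path In→D→Eg (+1); total 6.
No residual In→Eg path; max flow = 6.
Certifying cut of size 6: {Core→Eg, D→Eg, E→Eg, In→Eg, R1→Eg, R3→Eg}.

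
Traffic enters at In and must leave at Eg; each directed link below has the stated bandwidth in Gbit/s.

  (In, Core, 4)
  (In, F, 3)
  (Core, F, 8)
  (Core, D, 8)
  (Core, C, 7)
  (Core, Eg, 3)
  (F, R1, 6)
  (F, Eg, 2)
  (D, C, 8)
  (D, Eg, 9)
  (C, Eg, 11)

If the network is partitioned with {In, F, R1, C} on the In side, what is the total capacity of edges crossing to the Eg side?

Edges leaving {In, F, R1, C}: In→Core (4), F→Eg (2), C→Eg (11).
Cut capacity = 4 + 2 + 11 = 17.

17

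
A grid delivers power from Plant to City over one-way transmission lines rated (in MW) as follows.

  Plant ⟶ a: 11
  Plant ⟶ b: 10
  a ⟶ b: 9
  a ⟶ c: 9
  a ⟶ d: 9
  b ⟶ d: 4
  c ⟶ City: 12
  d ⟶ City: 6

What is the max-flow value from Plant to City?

Augment Plant→a→c→City: bottleneck 9, flow now 9.
Augment Plant→a→d→City: bottleneck 2, flow now 11.
Augment Plant→b→d→City: bottleneck 4, flow now 15.
No augmenting path remains; maximum flow = 15.
In the residual graph, reachable from Plant: {Plant, b}.
Min-cut edges: Plant→a (11), b→d (4); capacity 11 + 4 = 15.
This cut is saturated, so no flow can exceed 15.

15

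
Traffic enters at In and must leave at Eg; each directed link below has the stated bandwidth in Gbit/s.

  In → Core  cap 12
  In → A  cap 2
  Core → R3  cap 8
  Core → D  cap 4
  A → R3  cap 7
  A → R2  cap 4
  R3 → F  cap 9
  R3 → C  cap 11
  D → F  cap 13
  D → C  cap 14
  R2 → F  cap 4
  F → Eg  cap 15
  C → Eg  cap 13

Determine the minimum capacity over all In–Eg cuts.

Augment In→Core→R3→F→Eg: bottleneck 8, flow now 8.
Augment In→Core→D→F→Eg: bottleneck 4, flow now 12.
Augment In→A→R3→F→Eg: bottleneck 1, flow now 13.
Augment In→A→R3→C→Eg: bottleneck 1, flow now 14.
No augmenting path remains; maximum flow = 14.
By max-flow min-cut, the minimum cut capacity equals the max flow.
In the residual graph, reachable from In: {In}.
Min-cut edges: In→Core (12), In→A (2); capacity 12 + 2 = 14.

14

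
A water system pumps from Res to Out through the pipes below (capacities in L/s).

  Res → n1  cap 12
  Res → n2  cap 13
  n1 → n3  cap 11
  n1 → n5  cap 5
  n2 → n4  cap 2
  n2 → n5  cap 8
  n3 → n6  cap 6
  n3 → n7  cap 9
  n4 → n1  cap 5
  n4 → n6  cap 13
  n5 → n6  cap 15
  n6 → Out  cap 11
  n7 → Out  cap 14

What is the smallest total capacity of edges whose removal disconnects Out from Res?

20

Augment Res→n1→n3→n6→Out: bottleneck 6, flow now 6.
Augment Res→n1→n3→n7→Out: bottleneck 5, flow now 11.
Augment Res→n1→n5→n6→Out: bottleneck 1, flow now 12.
Augment Res→n2→n4→n6→Out: bottleneck 2, flow now 14.
Augment Res→n2→n5→n6→Out: bottleneck 2, flow now 16.
Augment Res→n2→n5→n6→n3→n7→Out: bottleneck 4, flow now 20. (uses reverse residual edge)
No augmenting path remains; maximum flow = 20.
By max-flow min-cut, the minimum cut capacity equals the max flow.
In the residual graph, reachable from Res: {Res, n1, n2, n3, n4, n5, n6}.
Min-cut edges: n3→n7 (9), n6→Out (11); capacity 9 + 11 = 20.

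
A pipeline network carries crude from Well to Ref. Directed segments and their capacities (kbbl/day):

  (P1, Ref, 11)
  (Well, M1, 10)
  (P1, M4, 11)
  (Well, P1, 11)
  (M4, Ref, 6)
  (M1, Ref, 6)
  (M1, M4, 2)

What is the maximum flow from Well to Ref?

19

Augment Well→P1→Ref: bottleneck 11, flow now 11.
Augment Well→M1→Ref: bottleneck 6, flow now 17.
Augment Well→M1→M4→Ref: bottleneck 2, flow now 19.
No augmenting path remains; maximum flow = 19.
In the residual graph, reachable from Well: {Well, M1}.
Min-cut edges: Well→P1 (11), M1→M4 (2), M1→Ref (6); capacity 11 + 2 + 6 = 19.
This cut is saturated, so no flow can exceed 19.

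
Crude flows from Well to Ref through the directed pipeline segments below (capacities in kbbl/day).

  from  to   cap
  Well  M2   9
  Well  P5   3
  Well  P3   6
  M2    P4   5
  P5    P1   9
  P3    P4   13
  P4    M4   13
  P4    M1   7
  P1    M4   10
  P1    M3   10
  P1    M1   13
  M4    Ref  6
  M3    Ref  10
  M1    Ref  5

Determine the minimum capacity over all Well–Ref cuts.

14

Augment Well→M2→P4→M4→Ref: bottleneck 5, flow now 5.
Augment Well→P5→P1→M4→Ref: bottleneck 1, flow now 6.
Augment Well→P5→P1→M3→Ref: bottleneck 2, flow now 8.
Augment Well→P3→P4→M1→Ref: bottleneck 5, flow now 13.
Augment Well→P3→P4→M4→P1→M3→Ref: bottleneck 1, flow now 14. (uses reverse residual edge)
No augmenting path remains; maximum flow = 14.
By max-flow min-cut, the minimum cut capacity equals the max flow.
In the residual graph, reachable from Well: {Well, M2}.
Min-cut edges: Well→P5 (3), Well→P3 (6), M2→P4 (5); capacity 3 + 6 + 5 = 14.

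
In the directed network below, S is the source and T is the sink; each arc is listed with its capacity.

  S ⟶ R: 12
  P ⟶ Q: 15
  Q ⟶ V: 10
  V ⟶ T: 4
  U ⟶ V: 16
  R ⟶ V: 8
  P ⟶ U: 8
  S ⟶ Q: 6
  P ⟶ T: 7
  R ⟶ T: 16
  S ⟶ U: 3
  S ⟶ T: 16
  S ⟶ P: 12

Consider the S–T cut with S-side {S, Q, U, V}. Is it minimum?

No — its capacity is 44, but the minimum cut has capacity 39.

Given cut capacity: 12 + 12 + 16 + 4 = 44.
Augment S→T: bottleneck 16, flow now 16.
Augment S→P→T: bottleneck 7, flow now 23.
Augment S→R→T: bottleneck 12, flow now 35.
Augment S→Q→V→T: bottleneck 4, flow now 39.
No augmenting path remains; maximum flow = 39.
In the residual graph, reachable from S: {S, P, Q, U, V}.
Min-cut edges: S→R (12), S→T (16), P→T (7), V→T (4); capacity 12 + 16 + 7 + 4 = 39.
Cut capacity 44 exceeds the max flow 39, so it is not minimum.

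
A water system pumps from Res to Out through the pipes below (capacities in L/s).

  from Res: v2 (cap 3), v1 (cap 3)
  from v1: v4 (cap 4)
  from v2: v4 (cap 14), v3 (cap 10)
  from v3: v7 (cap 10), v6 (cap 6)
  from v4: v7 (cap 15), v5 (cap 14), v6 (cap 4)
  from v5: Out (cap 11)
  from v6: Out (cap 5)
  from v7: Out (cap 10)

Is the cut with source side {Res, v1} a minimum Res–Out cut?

Given cut capacity: 3 + 4 = 7.
Augment Res→v1→v4→v5→Out: bottleneck 3, flow now 3.
Augment Res→v2→v3→v6→Out: bottleneck 3, flow now 6.
No augmenting path remains; maximum flow = 6.
In the residual graph, reachable from Res: {Res}.
Min-cut edges: Res→v1 (3), Res→v2 (3); capacity 3 + 3 = 6.
Cut capacity 7 exceeds the max flow 6, so it is not minimum.

No — its capacity is 7, but the minimum cut has capacity 6.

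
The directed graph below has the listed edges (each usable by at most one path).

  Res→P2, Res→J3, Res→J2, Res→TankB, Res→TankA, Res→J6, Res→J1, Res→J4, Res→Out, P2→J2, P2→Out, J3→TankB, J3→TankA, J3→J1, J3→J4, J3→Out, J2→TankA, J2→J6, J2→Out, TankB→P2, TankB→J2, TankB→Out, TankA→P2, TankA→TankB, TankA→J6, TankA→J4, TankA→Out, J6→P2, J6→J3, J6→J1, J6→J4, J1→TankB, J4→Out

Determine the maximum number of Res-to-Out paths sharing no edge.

7

Assign every edge capacity 1; by Menger, the answer equals the max flow.
Path Res→Out (+1); total 1.
Path Res→P2→Out (+1); total 2.
Path Res→J3→Out (+1); total 3.
Path Res→J2→Out (+1); total 4.
Path Res→TankB→Out (+1); total 5.
Path Res→TankA→Out (+1); total 6.
Path Res→J4→Out (+1); total 7.
No residual Res→Out path; max flow = 7.
Certifying cut of size 7: {J2→Out, J3→Out, J4→Out, P2→Out, Res→Out, TankA→Out, TankB→Out}.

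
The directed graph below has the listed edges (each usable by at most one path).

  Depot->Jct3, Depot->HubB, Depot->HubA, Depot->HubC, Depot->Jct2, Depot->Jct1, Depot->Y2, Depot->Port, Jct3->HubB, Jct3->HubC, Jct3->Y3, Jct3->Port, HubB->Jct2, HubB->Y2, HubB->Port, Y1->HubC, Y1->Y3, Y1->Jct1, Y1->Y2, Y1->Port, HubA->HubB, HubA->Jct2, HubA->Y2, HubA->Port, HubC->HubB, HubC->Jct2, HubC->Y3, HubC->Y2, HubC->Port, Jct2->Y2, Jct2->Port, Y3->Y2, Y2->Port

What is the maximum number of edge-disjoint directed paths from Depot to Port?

Assign every edge capacity 1; by Menger, the answer equals the max flow.
Path Depot→Port (+1); total 1.
Path Depot→Jct3→Port (+1); total 2.
Path Depot→HubB→Port (+1); total 3.
Path Depot→HubA→Port (+1); total 4.
Path Depot→HubC→Port (+1); total 5.
Path Depot→Jct2→Port (+1); total 6.
Path Depot→Y2→Port (+1); total 7.
No residual Depot→Port path; max flow = 7.
Certifying cut of size 7: {Depot→HubA, Depot→HubB, Depot→HubC, Depot→Jct2, Depot→Jct3, Depot→Port, Depot→Y2}.

7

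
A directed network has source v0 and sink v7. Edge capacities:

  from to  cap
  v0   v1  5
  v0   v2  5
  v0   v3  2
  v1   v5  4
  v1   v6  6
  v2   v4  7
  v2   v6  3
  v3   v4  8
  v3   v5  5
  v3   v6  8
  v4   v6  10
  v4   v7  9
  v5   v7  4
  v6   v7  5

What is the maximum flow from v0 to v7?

12

Augment v0→v1→v5→v7: bottleneck 4, flow now 4.
Augment v0→v1→v6→v7: bottleneck 1, flow now 5.
Augment v0→v2→v4→v7: bottleneck 5, flow now 10.
Augment v0→v3→v4→v7: bottleneck 2, flow now 12.
No augmenting path remains; maximum flow = 12.
In the residual graph, reachable from v0: {v0}.
Min-cut edges: v0→v1 (5), v0→v2 (5), v0→v3 (2); capacity 5 + 5 + 2 = 12.
This cut is saturated, so no flow can exceed 12.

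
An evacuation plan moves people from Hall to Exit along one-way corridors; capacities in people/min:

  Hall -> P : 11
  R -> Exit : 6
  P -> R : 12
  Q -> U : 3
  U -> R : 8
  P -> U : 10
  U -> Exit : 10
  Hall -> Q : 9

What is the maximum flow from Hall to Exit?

Augment Hall→P→R→Exit: bottleneck 6, flow now 6.
Augment Hall→P→U→Exit: bottleneck 5, flow now 11.
Augment Hall→Q→U→Exit: bottleneck 3, flow now 14.
No augmenting path remains; maximum flow = 14.
In the residual graph, reachable from Hall: {Hall, Q}.
Min-cut edges: Hall→P (11), Q→U (3); capacity 11 + 3 = 14.
This cut is saturated, so no flow can exceed 14.

14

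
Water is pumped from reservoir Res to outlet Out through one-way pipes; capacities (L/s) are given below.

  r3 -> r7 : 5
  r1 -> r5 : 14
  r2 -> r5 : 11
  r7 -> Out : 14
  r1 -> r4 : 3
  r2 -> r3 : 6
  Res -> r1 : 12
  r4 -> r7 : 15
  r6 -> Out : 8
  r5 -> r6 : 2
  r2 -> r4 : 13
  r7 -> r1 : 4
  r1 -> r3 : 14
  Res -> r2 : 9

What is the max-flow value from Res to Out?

Augment Res→r1→r3→r7→Out: bottleneck 5, flow now 5.
Augment Res→r1→r4→r7→Out: bottleneck 3, flow now 8.
Augment Res→r1→r5→r6→Out: bottleneck 2, flow now 10.
Augment Res→r2→r4→r7→Out: bottleneck 6, flow now 16.
No augmenting path remains; maximum flow = 16.
In the residual graph, reachable from Res: {Res, r1, r2, r3, r4, r5, r7}.
Min-cut edges: r5→r6 (2), r7→Out (14); capacity 2 + 14 = 16.
This cut is saturated, so no flow can exceed 16.

16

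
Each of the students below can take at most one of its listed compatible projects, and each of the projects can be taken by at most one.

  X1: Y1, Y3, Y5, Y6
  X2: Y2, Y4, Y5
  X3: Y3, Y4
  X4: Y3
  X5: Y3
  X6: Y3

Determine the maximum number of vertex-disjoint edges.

Unit-capacity flow: source→left, listed edges, right→sink; max matching = max flow.
Augmenting path X1→Y1 (+1); matched 1.
Augmenting path X2→Y2 (+1); matched 2.
Augmenting path X3→Y3 (+1); matched 3.
Augmenting path X4→Y3→X3→Y4 (+1); matched 4.
No augmenting path remains; maximum matching = 4.
König certificate: {X1, X2, X3, Y3} is a vertex cover of size 4 (every listed pair touches it), so no matching can be larger.

4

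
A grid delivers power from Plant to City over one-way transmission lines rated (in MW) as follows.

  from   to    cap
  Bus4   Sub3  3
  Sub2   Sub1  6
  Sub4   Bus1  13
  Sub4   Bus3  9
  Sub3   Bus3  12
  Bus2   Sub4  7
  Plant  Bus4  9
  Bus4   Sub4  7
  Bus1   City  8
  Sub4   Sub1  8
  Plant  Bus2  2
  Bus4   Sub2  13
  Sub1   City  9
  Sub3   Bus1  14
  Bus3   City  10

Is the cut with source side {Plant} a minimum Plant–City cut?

Yes — it is a minimum cut (capacity 11).

Given cut capacity: 2 + 9 = 11.
Augment Plant→Bus2→Sub4→Bus1→City: bottleneck 2, flow now 2.
Augment Plant→Bus4→Sub3→Bus1→City: bottleneck 3, flow now 5.
Augment Plant→Bus4→Sub4→Bus1→City: bottleneck 3, flow now 8.
Augment Plant→Bus4→Sub4→Bus3→City: bottleneck 3, flow now 11.
No augmenting path remains; maximum flow = 11.
Cut capacity 11 equals the max flow, so it is a minimum cut.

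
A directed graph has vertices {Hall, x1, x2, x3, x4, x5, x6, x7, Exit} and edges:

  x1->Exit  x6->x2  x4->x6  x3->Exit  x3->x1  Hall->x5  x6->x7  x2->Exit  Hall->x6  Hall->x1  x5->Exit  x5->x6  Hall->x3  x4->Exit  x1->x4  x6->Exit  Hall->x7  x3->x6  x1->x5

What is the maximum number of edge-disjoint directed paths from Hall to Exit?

Assign every edge capacity 1; by Menger, the answer equals the max flow.
Path Hall→x1→Exit (+1); total 1.
Path Hall→x3→Exit (+1); total 2.
Path Hall→x5→Exit (+1); total 3.
Path Hall→x6→Exit (+1); total 4.
No residual Hall→Exit path; max flow = 4.
Certifying cut of size 4: {Hall→x1, Hall→x3, Hall→x5, Hall→x6}.

4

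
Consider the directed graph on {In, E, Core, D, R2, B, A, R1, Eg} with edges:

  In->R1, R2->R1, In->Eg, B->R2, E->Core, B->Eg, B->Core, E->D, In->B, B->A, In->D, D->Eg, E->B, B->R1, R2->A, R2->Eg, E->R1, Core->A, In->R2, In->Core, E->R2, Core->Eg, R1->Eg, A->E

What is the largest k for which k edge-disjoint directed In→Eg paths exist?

6

Assign every edge capacity 1; by Menger, the answer equals the max flow.
Path In→Eg (+1); total 1.
Path In→Core→Eg (+1); total 2.
Path In→D→Eg (+1); total 3.
Path In→R2→Eg (+1); total 4.
Path In→B→Eg (+1); total 5.
Path In→R1→Eg (+1); total 6.
No residual In→Eg path; max flow = 6.
Certifying cut of size 6: {In→B, In→Core, In→D, In→Eg, In→R1, In→R2}.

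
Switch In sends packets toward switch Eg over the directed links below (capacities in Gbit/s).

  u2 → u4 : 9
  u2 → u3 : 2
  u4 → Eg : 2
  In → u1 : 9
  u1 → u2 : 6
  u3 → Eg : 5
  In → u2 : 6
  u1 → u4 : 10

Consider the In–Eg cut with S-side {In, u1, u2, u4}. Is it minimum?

Given cut capacity: 2 + 2 = 4.
Augment In→u1→u4→Eg: bottleneck 2, flow now 2.
Augment In→u2→u3→Eg: bottleneck 2, flow now 4.
No augmenting path remains; maximum flow = 4.
Cut capacity 4 equals the max flow, so it is a minimum cut.

Yes — it is a minimum cut (capacity 4).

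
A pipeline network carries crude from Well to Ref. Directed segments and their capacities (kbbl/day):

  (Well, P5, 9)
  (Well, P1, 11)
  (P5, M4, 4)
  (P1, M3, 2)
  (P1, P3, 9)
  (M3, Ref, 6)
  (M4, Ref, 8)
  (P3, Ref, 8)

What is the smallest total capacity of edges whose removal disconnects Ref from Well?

14

Augment Well→P5→M4→Ref: bottleneck 4, flow now 4.
Augment Well→P1→M3→Ref: bottleneck 2, flow now 6.
Augment Well→P1→P3→Ref: bottleneck 8, flow now 14.
No augmenting path remains; maximum flow = 14.
By max-flow min-cut, the minimum cut capacity equals the max flow.
In the residual graph, reachable from Well: {Well, P5, P1, P3}.
Min-cut edges: P5→M4 (4), P1→M3 (2), P3→Ref (8); capacity 4 + 2 + 8 = 14.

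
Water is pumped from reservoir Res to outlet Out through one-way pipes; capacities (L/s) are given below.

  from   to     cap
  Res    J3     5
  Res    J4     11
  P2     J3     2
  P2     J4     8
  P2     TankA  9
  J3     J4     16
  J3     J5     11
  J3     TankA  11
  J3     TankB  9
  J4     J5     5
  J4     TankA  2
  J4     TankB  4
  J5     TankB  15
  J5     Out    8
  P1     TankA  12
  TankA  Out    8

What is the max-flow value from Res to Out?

12

Augment Res→J3→J5→Out: bottleneck 5, flow now 5.
Augment Res→J4→J5→Out: bottleneck 3, flow now 8.
Augment Res→J4→TankA→Out: bottleneck 2, flow now 10.
Augment Res→J4→J5→J3→TankA→Out: bottleneck 2, flow now 12. (uses reverse residual edge)
No augmenting path remains; maximum flow = 12.
In the residual graph, reachable from Res: {Res, J4, TankB}.
Min-cut edges: Res→J3 (5), J4→J5 (5), J4→TankA (2); capacity 5 + 5 + 2 = 12.
This cut is saturated, so no flow can exceed 12.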